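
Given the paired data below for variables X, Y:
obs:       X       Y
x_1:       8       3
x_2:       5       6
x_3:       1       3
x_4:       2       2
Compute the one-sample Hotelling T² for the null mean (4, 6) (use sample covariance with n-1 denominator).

Step 1 — sample mean vector:
  mean(X) = (8 + 5 + 1 + 2) / 4 = 16/4 = 4
  mean(Y) = (3 + 6 + 3 + 2) / 4 = 14/4 = 3.5
  x̄ = (4, 3.5),  deviation x̄ - mu_0 = (4, 3.5) - (4, 6) = (0, -2.5).

Step 2 — sample covariance matrix, S[i,j] = (1/(n-1)) · Σ_k (x_{k,i} - mean_i) · (x_{k,j} - mean_j), divisor n-1 = 3:
  S[X,X] = ((4)·(4) + (1)·(1) + (-3)·(-3) + (-2)·(-2)) / 3 = 30/3 = 10
  S[X,Y] = ((4)·(-0.5) + (1)·(2.5) + (-3)·(-0.5) + (-2)·(-1.5)) / 3 = 5/3 = 1.6667
  S[Y,Y] = ((-0.5)·(-0.5) + (2.5)·(2.5) + (-0.5)·(-0.5) + (-1.5)·(-1.5)) / 3 = 9/3 = 3
  S = [[10, 1.6667],
 [1.6667, 3]].

Step 3 — invert S. det(S) = 10·3 - (1.6667)² = 27.2222.
  S^{-1} = (1/det) · [[d, -b], [-b, a]] = [[0.1102, -0.0612],
 [-0.0612, 0.3673]].

Step 4 — quadratic form (x̄ - mu_0)^T · S^{-1} · (x̄ - mu_0):
  S^{-1} · (x̄ - mu_0) = (0.1531, -0.9184),
  (x̄ - mu_0)^T · [...] = (0)·(0.1531) + (-2.5)·(-0.9184) = 2.2959.

Step 5 — scale by n: T² = 4 · 2.2959 = 9.1837.

T² ≈ 9.1837


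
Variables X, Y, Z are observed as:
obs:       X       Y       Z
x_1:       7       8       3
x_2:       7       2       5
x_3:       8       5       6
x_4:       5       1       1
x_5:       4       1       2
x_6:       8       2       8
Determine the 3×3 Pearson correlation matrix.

Step 1 — column means:
  mean(X) = (7 + 7 + 8 + 5 + 4 + 8) / 6 = 39/6 = 6.5
  mean(Y) = (8 + 2 + 5 + 1 + 1 + 2) / 6 = 19/6 = 3.1667
  mean(Z) = (3 + 5 + 6 + 1 + 2 + 8) / 6 = 25/6 = 4.1667

Step 2 — sample variances and covariances s[i,j] = (1/(n-1)) · Σ_k (x_{k,i} - mean_i) · (x_{k,j} - mean_j), with n-1 = 5:
  s[X,X] = ((0.5)·(0.5) + (0.5)·(0.5) + (1.5)·(1.5) + (-1.5)·(-1.5) + (-2.5)·(-2.5) + (1.5)·(1.5)) / 5 = 13.5/5 = 2.7
  s[X,Y] = ((0.5)·(4.8333) + (0.5)·(-1.1667) + (1.5)·(1.8333) + (-1.5)·(-2.1667) + (-2.5)·(-2.1667) + (1.5)·(-1.1667)) / 5 = 11.5/5 = 2.3
  s[X,Z] = ((0.5)·(-1.1667) + (0.5)·(0.8333) + (1.5)·(1.8333) + (-1.5)·(-3.1667) + (-2.5)·(-2.1667) + (1.5)·(3.8333)) / 5 = 18.5/5 = 3.7
  s[Y,Y] = ((4.8333)·(4.8333) + (-1.1667)·(-1.1667) + (1.8333)·(1.8333) + (-2.1667)·(-2.1667) + (-2.1667)·(-2.1667) + (-1.1667)·(-1.1667)) / 5 = 38.8333/5 = 7.7667
  s[Y,Z] = ((4.8333)·(-1.1667) + (-1.1667)·(0.8333) + (1.8333)·(1.8333) + (-2.1667)·(-3.1667) + (-2.1667)·(-2.1667) + (-1.1667)·(3.8333)) / 5 = 3.8333/5 = 0.7667
  s[Z,Z] = ((-1.1667)·(-1.1667) + (0.8333)·(0.8333) + (1.8333)·(1.8333) + (-3.1667)·(-3.1667) + (-2.1667)·(-2.1667) + (3.8333)·(3.8333)) / 5 = 34.8333/5 = 6.9667
  Sample standard deviations s_i = √(s[i,i]):
  s(X) = √(2.7) = 1.6432
  s(Y) = √(7.7667) = 2.7869
  s(Z) = √(6.9667) = 2.6394

Step 3 — r_{ij} = s_{ij} / (s_i · s_j):
  r[X,X] = 1 (diagonal).
  r[X,Y] = 2.3 / (1.6432 · 2.7869) = 2.3 / 4.5793 = 0.5023
  r[X,Z] = 3.7 / (1.6432 · 2.6394) = 3.7 / 4.337 = 0.8531
  r[Y,Y] = 1 (diagonal).
  r[Y,Z] = 0.7667 / (2.7869 · 2.6394) = 0.7667 / 7.3558 = 0.1042
  r[Z,Z] = 1 (diagonal).

R is symmetric with unit diagonal. Assembling:

R = [[1, 0.5023, 0.8531],
 [0.5023, 1, 0.1042],
 [0.8531, 0.1042, 1]]


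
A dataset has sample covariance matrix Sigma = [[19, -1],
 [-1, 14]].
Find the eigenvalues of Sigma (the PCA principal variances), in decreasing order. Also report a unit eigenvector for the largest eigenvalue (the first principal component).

Step 1 — characteristic polynomial of 2×2 Sigma:
  det(Sigma - λI) = λ² - trace · λ + det = 0.
  trace = 19 + 14 = 33, det = 19·14 - (-1)² = 265.
Step 2 — discriminant:
  Δ = trace² - 4·det = 1089 - 1060 = 29.
Step 3 — eigenvalues:
  λ = (trace ± √Δ)/2 = (33 ± 5.3852)/2,
  λ_1 = 19.1926,  λ_2 = 13.8074.

Step 4 — unit eigenvector for λ_1: solve (Sigma - λ_1 I)v = 0. First row:
  (19 - 19.1926)·v_x + (-1)·v_y = 0, i.e. (-0.1926)·v_x + (-1)·v_y = 0,
  so v ∝ (b, λ_1 - a) = (-1, 0.1926); multiply by -1 so the first entry is positive: u = (1, -0.1926).
  ||u|| = √((1)² + (-0.1926)²) = √(1.0371) ≈ 1.0184,
  v_1 = u/||u|| ≈ (0.982, -0.1891) (||v_1|| = 1).

λ_1 = 19.1926,  λ_2 = 13.8074;  v_1 ≈ (0.982, -0.1891)


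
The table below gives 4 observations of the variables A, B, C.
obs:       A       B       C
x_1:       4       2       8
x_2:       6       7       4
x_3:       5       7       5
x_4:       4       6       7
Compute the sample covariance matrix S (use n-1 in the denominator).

Step 1 — column means:
  mean(A) = (4 + 6 + 5 + 4) / 4 = 19/4 = 4.75
  mean(B) = (2 + 7 + 7 + 6) / 4 = 22/4 = 5.5
  mean(C) = (8 + 4 + 5 + 7) / 4 = 24/4 = 6

Step 2 — sample covariance S[i,j] = (1/(n-1)) · Σ_k (x_{k,i} - mean_i) · (x_{k,j} - mean_j), with n-1 = 3.
  S[A,A] = ((-0.75)·(-0.75) + (1.25)·(1.25) + (0.25)·(0.25) + (-0.75)·(-0.75)) / 3 = 2.75/3 = 0.9167
  S[A,B] = ((-0.75)·(-3.5) + (1.25)·(1.5) + (0.25)·(1.5) + (-0.75)·(0.5)) / 3 = 4.5/3 = 1.5
  S[A,C] = ((-0.75)·(2) + (1.25)·(-2) + (0.25)·(-1) + (-0.75)·(1)) / 3 = -5/3 = -1.6667
  S[B,B] = ((-3.5)·(-3.5) + (1.5)·(1.5) + (1.5)·(1.5) + (0.5)·(0.5)) / 3 = 17/3 = 5.6667
  S[B,C] = ((-3.5)·(2) + (1.5)·(-2) + (1.5)·(-1) + (0.5)·(1)) / 3 = -11/3 = -3.6667
  S[C,C] = ((2)·(2) + (-2)·(-2) + (-1)·(-1) + (1)·(1)) / 3 = 10/3 = 3.3333

S is symmetric (S[j,i] = S[i,j]). Assembling:

S = [[0.9167, 1.5, -1.6667],
 [1.5, 5.6667, -3.6667],
 [-1.6667, -3.6667, 3.3333]]


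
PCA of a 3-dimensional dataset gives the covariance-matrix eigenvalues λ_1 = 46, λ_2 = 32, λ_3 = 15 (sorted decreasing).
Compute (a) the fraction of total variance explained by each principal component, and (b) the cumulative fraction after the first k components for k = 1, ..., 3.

Step 1 — total variance = trace(Sigma) = Σ λ_i = 46 + 32 + 15 = 93.

Step 2 — fraction explained by component i = λ_i / Σ λ:
  PC1: 46/93 = 0.4946
  PC2: 32/93 = 0.3441
  PC3: 15/93 = 0.1613

Step 3 — cumulative fraction after k components = (λ_1 + ... + λ_k) / Σ λ:
  k = 1: 46/93 = 0.4946
  k = 2: (46 + 32)/93 = 78/93 = 0.8387
  k = 3: (46 + 32 + 15)/93 = 93/93 = 1

Summary (fraction, with percent):

explained: PC1 0.4946 (49.46%), PC2 0.3441 (34.41%), PC3 0.1613 (16.13%);  cumulative: 0.4946, 0.8387, 1


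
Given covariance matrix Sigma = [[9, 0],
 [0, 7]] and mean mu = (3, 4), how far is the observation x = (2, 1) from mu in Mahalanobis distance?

Step 1 — centre the observation: (x - mu) = (-1, -3).

Step 2 — invert Sigma. det(Sigma) = 9·7 - (0)² = 63.
  Sigma^{-1} = (1/det) · [[d, -b], [-b, a]] = [[0.1111, 0],
 [0, 0.1429]].

Step 3 — form the quadratic (x - mu)^T · Sigma^{-1} · (x - mu):
  Sigma^{-1} · (x - mu) = (-0.1111, -0.4286).
  (x - mu)^T · [Sigma^{-1} · (x - mu)] = (-1)·(-0.1111) + (-3)·(-0.4286) = 1.3968.

Step 4 — take square root: d = √(1.3968) ≈ 1.1819.

d(x, mu) = √(1.3968) ≈ 1.1819


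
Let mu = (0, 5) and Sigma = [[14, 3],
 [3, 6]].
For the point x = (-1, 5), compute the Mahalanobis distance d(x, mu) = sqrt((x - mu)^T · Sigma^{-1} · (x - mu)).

Step 1 — centre the observation: (x - mu) = (-1, 0).

Step 2 — invert Sigma. det(Sigma) = 14·6 - (3)² = 75.
  Sigma^{-1} = (1/det) · [[d, -b], [-b, a]] = [[0.08, -0.04],
 [-0.04, 0.1867]].

Step 3 — form the quadratic (x - mu)^T · Sigma^{-1} · (x - mu):
  Sigma^{-1} · (x - mu) = (-0.08, 0.04).
  (x - mu)^T · [Sigma^{-1} · (x - mu)] = (-1)·(-0.08) + (0)·(0.04) = 0.08.

Step 4 — take square root: d = √(0.08) ≈ 0.2828.

d(x, mu) = √(0.08) ≈ 0.2828


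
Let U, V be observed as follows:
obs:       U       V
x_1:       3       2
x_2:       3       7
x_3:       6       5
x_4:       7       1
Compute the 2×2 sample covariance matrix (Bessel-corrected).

Step 1 — column means:
  mean(U) = (3 + 3 + 6 + 7) / 4 = 19/4 = 4.75
  mean(V) = (2 + 7 + 5 + 1) / 4 = 15/4 = 3.75

Step 2 — sample covariance S[i,j] = (1/(n-1)) · Σ_k (x_{k,i} - mean_i) · (x_{k,j} - mean_j), with n-1 = 3.
  S[U,U] = ((-1.75)·(-1.75) + (-1.75)·(-1.75) + (1.25)·(1.25) + (2.25)·(2.25)) / 3 = 12.75/3 = 4.25
  S[U,V] = ((-1.75)·(-1.75) + (-1.75)·(3.25) + (1.25)·(1.25) + (2.25)·(-2.75)) / 3 = -7.25/3 = -2.4167
  S[V,V] = ((-1.75)·(-1.75) + (3.25)·(3.25) + (1.25)·(1.25) + (-2.75)·(-2.75)) / 3 = 22.75/3 = 7.5833

S is symmetric (S[j,i] = S[i,j]). Assembling:

S = [[4.25, -2.4167],
 [-2.4167, 7.5833]]


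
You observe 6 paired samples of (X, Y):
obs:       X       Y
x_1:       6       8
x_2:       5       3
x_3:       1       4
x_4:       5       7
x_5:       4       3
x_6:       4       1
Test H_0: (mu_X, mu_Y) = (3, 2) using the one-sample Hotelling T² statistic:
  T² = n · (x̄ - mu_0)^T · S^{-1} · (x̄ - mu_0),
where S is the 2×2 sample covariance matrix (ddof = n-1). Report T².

Step 1 — sample mean vector:
  mean(X) = (6 + 5 + 1 + 5 + 4 + 4) / 6 = 25/6 = 4.1667
  mean(Y) = (8 + 3 + 4 + 7 + 3 + 1) / 6 = 26/6 = 4.3333
  x̄ = (4.1667, 4.3333),  deviation x̄ - mu_0 = (4.1667, 4.3333) - (3, 2) = (1.1667, 2.3333).

Step 2 — sample covariance matrix, S[i,j] = (1/(n-1)) · Σ_k (x_{k,i} - mean_i) · (x_{k,j} - mean_j), divisor n-1 = 5:
  S[X,X] = ((1.8333)·(1.8333) + (0.8333)·(0.8333) + (-3.1667)·(-3.1667) + (0.8333)·(0.8333) + (-0.1667)·(-0.1667) + (-0.1667)·(-0.1667)) / 5 = 14.8333/5 = 2.9667
  S[X,Y] = ((1.8333)·(3.6667) + (0.8333)·(-1.3333) + (-3.1667)·(-0.3333) + (0.8333)·(2.6667) + (-0.1667)·(-1.3333) + (-0.1667)·(-3.3333)) / 5 = 9.6667/5 = 1.9333
  S[Y,Y] = ((3.6667)·(3.6667) + (-1.3333)·(-1.3333) + (-0.3333)·(-0.3333) + (2.6667)·(2.6667) + (-1.3333)·(-1.3333) + (-3.3333)·(-3.3333)) / 5 = 35.3333/5 = 7.0667
  S = [[2.9667, 1.9333],
 [1.9333, 7.0667]].

Step 3 — invert S. det(S) = 2.9667·7.0667 - (1.9333)² = 17.2267.
  S^{-1} = (1/det) · [[d, -b], [-b, a]] = [[0.4102, -0.1122],
 [-0.1122, 0.1722]].

Step 4 — quadratic form (x̄ - mu_0)^T · S^{-1} · (x̄ - mu_0):
  S^{-1} · (x̄ - mu_0) = (0.2167, 0.2709),
  (x̄ - mu_0)^T · [...] = (1.1667)·(0.2167) + (2.3333)·(0.2709) = 0.8849.

Step 5 — scale by n: T² = 6 · 0.8849 = 5.3096.

T² ≈ 5.3096


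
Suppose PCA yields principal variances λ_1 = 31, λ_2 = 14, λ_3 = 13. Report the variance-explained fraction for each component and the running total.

Step 1 — total variance = trace(Sigma) = Σ λ_i = 31 + 14 + 13 = 58.

Step 2 — fraction explained by component i = λ_i / Σ λ:
  PC1: 31/58 = 0.5345
  PC2: 14/58 = 0.2414
  PC3: 13/58 = 0.2241

Step 3 — cumulative fraction after k components = (λ_1 + ... + λ_k) / Σ λ:
  k = 1: 31/58 = 0.5345
  k = 2: (31 + 14)/58 = 45/58 = 0.7759
  k = 3: (31 + 14 + 13)/58 = 58/58 = 1

Summary (fraction, with percent):

explained: PC1 0.5345 (53.45%), PC2 0.2414 (24.14%), PC3 0.2241 (22.41%);  cumulative: 0.5345, 0.7759, 1


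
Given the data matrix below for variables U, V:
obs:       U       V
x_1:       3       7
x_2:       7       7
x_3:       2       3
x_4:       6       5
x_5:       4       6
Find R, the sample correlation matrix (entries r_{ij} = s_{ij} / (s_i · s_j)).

Step 1 — column means:
  mean(U) = (3 + 7 + 2 + 6 + 4) / 5 = 22/5 = 4.4
  mean(V) = (7 + 7 + 3 + 5 + 6) / 5 = 28/5 = 5.6

Step 2 — sample variances and covariances s[i,j] = (1/(n-1)) · Σ_k (x_{k,i} - mean_i) · (x_{k,j} - mean_j), with n-1 = 4:
  s[U,U] = ((-1.4)·(-1.4) + (2.6)·(2.6) + (-2.4)·(-2.4) + (1.6)·(1.6) + (-0.4)·(-0.4)) / 4 = 17.2/4 = 4.3
  s[U,V] = ((-1.4)·(1.4) + (2.6)·(1.4) + (-2.4)·(-2.6) + (1.6)·(-0.6) + (-0.4)·(0.4)) / 4 = 6.8/4 = 1.7
  s[V,V] = ((1.4)·(1.4) + (1.4)·(1.4) + (-2.6)·(-2.6) + (-0.6)·(-0.6) + (0.4)·(0.4)) / 4 = 11.2/4 = 2.8
  Sample standard deviations s_i = √(s[i,i]):
  s(U) = √(4.3) = 2.0736
  s(V) = √(2.8) = 1.6733

Step 3 — r_{ij} = s_{ij} / (s_i · s_j):
  r[U,U] = 1 (diagonal).
  r[U,V] = 1.7 / (2.0736 · 1.6733) = 1.7 / 3.4699 = 0.4899
  r[V,V] = 1 (diagonal).

R is symmetric with unit diagonal. Assembling:

R = [[1, 0.4899],
 [0.4899, 1]]


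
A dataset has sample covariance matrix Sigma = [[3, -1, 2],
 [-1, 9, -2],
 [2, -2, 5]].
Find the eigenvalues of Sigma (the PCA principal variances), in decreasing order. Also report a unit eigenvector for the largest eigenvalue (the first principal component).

Step 1 — characteristic polynomial p(λ) = det(λI - Sigma) = λ³ - tr·λ² + c_1·λ - det, where tr = trace, c_1 = sum of the principal 2×2 minors, det = det(Sigma):
  tr = 3 + 9 + 5 = 17,
  c_1 = (3·9 - (-1)²) + (3·5 - (2)²) + (9·5 - (-2)²) = 26 + 11 + 41 = 78,
  det = 3·(9·5 - (-2)²) - (-1)·((-1)·5 - (-2)·(2)) + (2)·((-1)·(-2) - 9·(2)) = 3·(41) - (-1)·(-1) + (2)·(-16) = 90.
  So p(λ) = λ³ - 17λ² + 78λ - 90.
Step 2 — look for an integer root (rational root theorem: any rational root is an integer divisor of 90). Testing λ = 5:
  p(5) = 125 - 425 + 390 - 90 = 0  ✓
  Dividing out (λ - 5): p(λ) = (λ - 5)(λ² - 12λ + 18).
Step 3 — remaining eigenvalues from the quadratic λ² - 12λ + 18 = 0:
  Δ = 12² - 4·18 = 144 - 72 = 72,  λ = (12 ± √72)/2 = (12 ± 8.4853)/2 ≈ 10.2426 or 1.7574.
  Sorted: λ_1 = 10.2426,  λ_2 = 5,  λ_3 = 1.7574  (check: sum = 17 = tr ✓).

Step 4 — unit eigenvector for λ_1 ≈ 10.2426: v spans the null space of (Sigma - λ_1 I), whose rows are
  r_1 = (-7.2426, -1, 2),  r_2 = (-1, -1.2426, -2),  r_3 = (2, -2, -5.2426).
  v is orthogonal to every row, so take v ∝ r_1 × r_2 = ((-1)·(-2) - (2)·(-1.2426), (2)·(-1) - (-7.2426)·(-2), (-7.2426)·(-1.2426) - (-1)·(-1)) ≈ (4.4853, -16.4853, 8).
  Let u = (4.4853, -16.4853, 8).
  ||u|| = √((4.4853)² + (-16.4853)² + (8)²) = √(355.8823) ≈ 18.8648,  v_1 = u/||u|| ≈ (0.2378, -0.8739, 0.4241) (||v_1|| = 1).

λ_1 = 10.2426,  λ_2 = 5,  λ_3 = 1.7574;  v_1 ≈ (0.2378, -0.8739, 0.4241)


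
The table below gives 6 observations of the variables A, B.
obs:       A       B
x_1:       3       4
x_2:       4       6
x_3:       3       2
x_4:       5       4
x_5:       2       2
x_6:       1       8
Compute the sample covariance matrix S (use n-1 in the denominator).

Step 1 — column means:
  mean(A) = (3 + 4 + 3 + 5 + 2 + 1) / 6 = 18/6 = 3
  mean(B) = (4 + 6 + 2 + 4 + 2 + 8) / 6 = 26/6 = 4.3333

Step 2 — sample covariance S[i,j] = (1/(n-1)) · Σ_k (x_{k,i} - mean_i) · (x_{k,j} - mean_j), with n-1 = 5.
  S[A,A] = ((0)·(0) + (1)·(1) + (0)·(0) + (2)·(2) + (-1)·(-1) + (-2)·(-2)) / 5 = 10/5 = 2
  S[A,B] = ((0)·(-0.3333) + (1)·(1.6667) + (0)·(-2.3333) + (2)·(-0.3333) + (-1)·(-2.3333) + (-2)·(3.6667)) / 5 = -4/5 = -0.8
  S[B,B] = ((-0.3333)·(-0.3333) + (1.6667)·(1.6667) + (-2.3333)·(-2.3333) + (-0.3333)·(-0.3333) + (-2.3333)·(-2.3333) + (3.6667)·(3.6667)) / 5 = 27.3333/5 = 5.4667

S is symmetric (S[j,i] = S[i,j]). Assembling:

S = [[2, -0.8],
 [-0.8, 5.4667]]


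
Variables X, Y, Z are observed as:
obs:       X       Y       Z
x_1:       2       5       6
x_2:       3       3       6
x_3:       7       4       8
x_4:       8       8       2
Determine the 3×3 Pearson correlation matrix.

Step 1 — column means:
  mean(X) = (2 + 3 + 7 + 8) / 4 = 20/4 = 5
  mean(Y) = (5 + 3 + 4 + 8) / 4 = 20/4 = 5
  mean(Z) = (6 + 6 + 8 + 2) / 4 = 22/4 = 5.5

Step 2 — sample variances and covariances s[i,j] = (1/(n-1)) · Σ_k (x_{k,i} - mean_i) · (x_{k,j} - mean_j), with n-1 = 3:
  s[X,X] = ((-3)·(-3) + (-2)·(-2) + (2)·(2) + (3)·(3)) / 3 = 26/3 = 8.6667
  s[X,Y] = ((-3)·(0) + (-2)·(-2) + (2)·(-1) + (3)·(3)) / 3 = 11/3 = 3.6667
  s[X,Z] = ((-3)·(0.5) + (-2)·(0.5) + (2)·(2.5) + (3)·(-3.5)) / 3 = -8/3 = -2.6667
  s[Y,Y] = ((0)·(0) + (-2)·(-2) + (-1)·(-1) + (3)·(3)) / 3 = 14/3 = 4.6667
  s[Y,Z] = ((0)·(0.5) + (-2)·(0.5) + (-1)·(2.5) + (3)·(-3.5)) / 3 = -14/3 = -4.6667
  s[Z,Z] = ((0.5)·(0.5) + (0.5)·(0.5) + (2.5)·(2.5) + (-3.5)·(-3.5)) / 3 = 19/3 = 6.3333
  Sample standard deviations s_i = √(s[i,i]):
  s(X) = √(8.6667) = 2.9439
  s(Y) = √(4.6667) = 2.1602
  s(Z) = √(6.3333) = 2.5166

Step 3 — r_{ij} = s_{ij} / (s_i · s_j):
  r[X,X] = 1 (diagonal).
  r[X,Y] = 3.6667 / (2.9439 · 2.1602) = 3.6667 / 6.3596 = 0.5766
  r[X,Z] = -2.6667 / (2.9439 · 2.5166) = -2.6667 / 7.4087 = -0.3599
  r[Y,Y] = 1 (diagonal).
  r[Y,Z] = -4.6667 / (2.1602 · 2.5166) = -4.6667 / 5.4365 = -0.8584
  r[Z,Z] = 1 (diagonal).

R is symmetric with unit diagonal. Assembling:

R = [[1, 0.5766, -0.3599],
 [0.5766, 1, -0.8584],
 [-0.3599, -0.8584, 1]]


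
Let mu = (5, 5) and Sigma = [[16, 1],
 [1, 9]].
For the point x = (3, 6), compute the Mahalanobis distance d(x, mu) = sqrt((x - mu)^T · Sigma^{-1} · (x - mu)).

Step 1 — centre the observation: (x - mu) = (-2, 1).

Step 2 — invert Sigma. det(Sigma) = 16·9 - (1)² = 143.
  Sigma^{-1} = (1/det) · [[d, -b], [-b, a]] = [[0.0629, -0.007],
 [-0.007, 0.1119]].

Step 3 — form the quadratic (x - mu)^T · Sigma^{-1} · (x - mu):
  Sigma^{-1} · (x - mu) = (-0.1329, 0.1259).
  (x - mu)^T · [Sigma^{-1} · (x - mu)] = (-2)·(-0.1329) + (1)·(0.1259) = 0.3916.

Step 4 — take square root: d = √(0.3916) ≈ 0.6258.

d(x, mu) = √(0.3916) ≈ 0.6258


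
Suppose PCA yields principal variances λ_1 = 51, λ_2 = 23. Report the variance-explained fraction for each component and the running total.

Step 1 — total variance = trace(Sigma) = Σ λ_i = 51 + 23 = 74.

Step 2 — fraction explained by component i = λ_i / Σ λ:
  PC1: 51/74 = 0.6892
  PC2: 23/74 = 0.3108

Step 3 — cumulative fraction after k components = (λ_1 + ... + λ_k) / Σ λ:
  k = 1: 51/74 = 0.6892
  k = 2: (51 + 23)/74 = 74/74 = 1

Summary (fraction, with percent):

explained: PC1 0.6892 (68.92%), PC2 0.3108 (31.08%);  cumulative: 0.6892, 1


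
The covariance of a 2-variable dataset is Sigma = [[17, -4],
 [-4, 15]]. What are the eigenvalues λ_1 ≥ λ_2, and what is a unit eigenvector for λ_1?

Step 1 — characteristic polynomial of 2×2 Sigma:
  det(Sigma - λI) = λ² - trace · λ + det = 0.
  trace = 17 + 15 = 32, det = 17·15 - (-4)² = 239.
Step 2 — discriminant:
  Δ = trace² - 4·det = 1024 - 956 = 68.
Step 3 — eigenvalues:
  λ = (trace ± √Δ)/2 = (32 ± 8.2462)/2,
  λ_1 = 20.1231,  λ_2 = 11.8769.

Step 4 — unit eigenvector for λ_1: solve (Sigma - λ_1 I)v = 0. First row:
  (17 - 20.1231)·v_x + (-4)·v_y = 0, i.e. (-3.1231)·v_x + (-4)·v_y = 0,
  so v ∝ (b, λ_1 - a) = (-4, 3.1231); multiply by -1 so the first entry is positive: u = (4, -3.1231).
  ||u|| = √((4)² + (-3.1231)²) = √(25.7538) ≈ 5.0748,
  v_1 = u/||u|| ≈ (0.7882, -0.6154) (||v_1|| = 1).

λ_1 = 20.1231,  λ_2 = 11.8769;  v_1 ≈ (0.7882, -0.6154)


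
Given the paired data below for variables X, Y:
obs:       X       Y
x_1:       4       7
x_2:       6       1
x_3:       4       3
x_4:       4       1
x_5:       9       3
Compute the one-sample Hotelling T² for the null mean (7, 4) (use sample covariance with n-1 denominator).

Step 1 — sample mean vector:
  mean(X) = (4 + 6 + 4 + 4 + 9) / 5 = 27/5 = 5.4
  mean(Y) = (7 + 1 + 3 + 1 + 3) / 5 = 15/5 = 3
  x̄ = (5.4, 3),  deviation x̄ - mu_0 = (5.4, 3) - (7, 4) = (-1.6, -1).

Step 2 — sample covariance matrix, S[i,j] = (1/(n-1)) · Σ_k (x_{k,i} - mean_i) · (x_{k,j} - mean_j), divisor n-1 = 4:
  S[X,X] = ((-1.4)·(-1.4) + (0.6)·(0.6) + (-1.4)·(-1.4) + (-1.4)·(-1.4) + (3.6)·(3.6)) / 4 = 19.2/4 = 4.8
  S[X,Y] = ((-1.4)·(4) + (0.6)·(-2) + (-1.4)·(0) + (-1.4)·(-2) + (3.6)·(0)) / 4 = -4/4 = -1
  S[Y,Y] = ((4)·(4) + (-2)·(-2) + (0)·(0) + (-2)·(-2) + (0)·(0)) / 4 = 24/4 = 6
  S = [[4.8, -1],
 [-1, 6]].

Step 3 — invert S. det(S) = 4.8·6 - (-1)² = 27.8.
  S^{-1} = (1/det) · [[d, -b], [-b, a]] = [[0.2158, 0.036],
 [0.036, 0.1727]].

Step 4 — quadratic form (x̄ - mu_0)^T · S^{-1} · (x̄ - mu_0):
  S^{-1} · (x̄ - mu_0) = (-0.3813, -0.2302),
  (x̄ - mu_0)^T · [...] = (-1.6)·(-0.3813) + (-1)·(-0.2302) = 0.8403.

Step 5 — scale by n: T² = 5 · 0.8403 = 4.2014.

T² ≈ 4.2014


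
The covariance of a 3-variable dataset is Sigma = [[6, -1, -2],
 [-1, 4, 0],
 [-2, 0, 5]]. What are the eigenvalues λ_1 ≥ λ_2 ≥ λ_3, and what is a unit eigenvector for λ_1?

Step 1 — characteristic polynomial p(λ) = det(λI - Sigma) = λ³ - tr·λ² + c_1·λ - det, where tr = trace, c_1 = sum of the principal 2×2 minors, det = det(Sigma):
  tr = 6 + 4 + 5 = 15,
  c_1 = (6·4 - (-1)²) + (6·5 - (-2)²) + (4·5 - (0)²) = 23 + 26 + 20 = 69,
  det = 6·(4·5 - (0)²) - (-1)·((-1)·5 - (0)·(-2)) + (-2)·((-1)·(0) - 4·(-2)) = 6·(20) - (-1)·(-5) + (-2)·(8) = 99.
  So p(λ) = λ³ - 15λ² + 69λ - 99.
Step 2 — look for an integer root (rational root theorem: any rational root is an integer divisor of 99). Testing λ = 3:
  p(3) = 27 - 135 + 207 - 99 = 0  ✓
  Dividing out (λ - 3): p(λ) = (λ - 3)(λ² - 12λ + 33).
Step 3 — remaining eigenvalues from the quadratic λ² - 12λ + 33 = 0:
  Δ = 12² - 4·33 = 144 - 132 = 12,  λ = (12 ± √12)/2 = (12 ± 3.4641)/2 ≈ 7.7321 or 4.2679.
  Sorted: λ_1 = 7.7321,  λ_2 = 4.2679,  λ_3 = 3  (check: sum = 15 = tr ✓).

Step 4 — unit eigenvector for λ_1 ≈ 7.7321: v spans the null space of (Sigma - λ_1 I), whose rows are
  r_1 = (-1.7321, -1, -2),  r_2 = (-1, -3.7321, 0),  r_3 = (-2, 0, -2.7321).
  v is orthogonal to every row, so take v ∝ r_1 × r_2 = ((-1)·(0) - (-2)·(-3.7321), (-2)·(-1) - (-1.7321)·(0), (-1.7321)·(-3.7321) - (-1)·(-1)) ≈ (-7.4641, 2, 5.4641).
  Rescale (multiply by -1 so the first nonzero entry is positive): u = (7.4641, -2, -5.4641).
  ||u|| = √((7.4641)² + (-2)² + (-5.4641)²) = √(89.5692) ≈ 9.4641,  v_1 = u/||u|| ≈ (0.7887, -0.2113, -0.5774) (||v_1|| = 1).

λ_1 = 7.7321,  λ_2 = 4.2679,  λ_3 = 3;  v_1 ≈ (0.7887, -0.2113, -0.5774)


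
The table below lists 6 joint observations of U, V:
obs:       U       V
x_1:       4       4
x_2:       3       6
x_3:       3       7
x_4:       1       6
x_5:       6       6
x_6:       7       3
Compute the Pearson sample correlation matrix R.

Step 1 — column means:
  mean(U) = (4 + 3 + 3 + 1 + 6 + 7) / 6 = 24/6 = 4
  mean(V) = (4 + 6 + 7 + 6 + 6 + 3) / 6 = 32/6 = 5.3333

Step 2 — sample variances and covariances s[i,j] = (1/(n-1)) · Σ_k (x_{k,i} - mean_i) · (x_{k,j} - mean_j), with n-1 = 5:
  s[U,U] = ((0)·(0) + (-1)·(-1) + (-1)·(-1) + (-3)·(-3) + (2)·(2) + (3)·(3)) / 5 = 24/5 = 4.8
  s[U,V] = ((0)·(-1.3333) + (-1)·(0.6667) + (-1)·(1.6667) + (-3)·(0.6667) + (2)·(0.6667) + (3)·(-2.3333)) / 5 = -10/5 = -2
  s[V,V] = ((-1.3333)·(-1.3333) + (0.6667)·(0.6667) + (1.6667)·(1.6667) + (0.6667)·(0.6667) + (0.6667)·(0.6667) + (-2.3333)·(-2.3333)) / 5 = 11.3333/5 = 2.2667
  Sample standard deviations s_i = √(s[i,i]):
  s(U) = √(4.8) = 2.1909
  s(V) = √(2.2667) = 1.5055

Step 3 — r_{ij} = s_{ij} / (s_i · s_j):
  r[U,U] = 1 (diagonal).
  r[U,V] = -2 / (2.1909 · 1.5055) = -2 / 3.2985 = -0.6063
  r[V,V] = 1 (diagonal).

R is symmetric with unit diagonal. Assembling:

R = [[1, -0.6063],
 [-0.6063, 1]]


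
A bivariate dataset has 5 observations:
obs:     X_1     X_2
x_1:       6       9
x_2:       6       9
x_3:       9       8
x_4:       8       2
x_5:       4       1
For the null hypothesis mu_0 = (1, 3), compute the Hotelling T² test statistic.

Step 1 — sample mean vector:
  mean(X_1) = (6 + 6 + 9 + 8 + 4) / 5 = 33/5 = 6.6
  mean(X_2) = (9 + 9 + 8 + 2 + 1) / 5 = 29/5 = 5.8
  x̄ = (6.6, 5.8),  deviation x̄ - mu_0 = (6.6, 5.8) - (1, 3) = (5.6, 2.8).

Step 2 — sample covariance matrix, S[i,j] = (1/(n-1)) · Σ_k (x_{k,i} - mean_i) · (x_{k,j} - mean_j), divisor n-1 = 4:
  S[X_1,X_1] = ((-0.6)·(-0.6) + (-0.6)·(-0.6) + (2.4)·(2.4) + (1.4)·(1.4) + (-2.6)·(-2.6)) / 4 = 15.2/4 = 3.8
  S[X_1,X_2] = ((-0.6)·(3.2) + (-0.6)·(3.2) + (2.4)·(2.2) + (1.4)·(-3.8) + (-2.6)·(-4.8)) / 4 = 8.6/4 = 2.15
  S[X_2,X_2] = ((3.2)·(3.2) + (3.2)·(3.2) + (2.2)·(2.2) + (-3.8)·(-3.8) + (-4.8)·(-4.8)) / 4 = 62.8/4 = 15.7
  S = [[3.8, 2.15],
 [2.15, 15.7]].

Step 3 — invert S. det(S) = 3.8·15.7 - (2.15)² = 55.0375.
  S^{-1} = (1/det) · [[d, -b], [-b, a]] = [[0.2853, -0.0391],
 [-0.0391, 0.069]].

Step 4 — quadratic form (x̄ - mu_0)^T · S^{-1} · (x̄ - mu_0):
  S^{-1} · (x̄ - mu_0) = (1.4881, -0.0254),
  (x̄ - mu_0)^T · [...] = (5.6)·(1.4881) + (2.8)·(-0.0254) = 8.262.

Step 5 — scale by n: T² = 5 · 8.262 = 41.31.

T² ≈ 41.31


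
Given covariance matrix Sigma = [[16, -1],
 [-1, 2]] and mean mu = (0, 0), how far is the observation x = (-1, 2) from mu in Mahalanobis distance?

Step 1 — centre the observation: (x - mu) = (-1, 2).

Step 2 — invert Sigma. det(Sigma) = 16·2 - (-1)² = 31.
  Sigma^{-1} = (1/det) · [[d, -b], [-b, a]] = [[0.0645, 0.0323],
 [0.0323, 0.5161]].

Step 3 — form the quadratic (x - mu)^T · Sigma^{-1} · (x - mu):
  Sigma^{-1} · (x - mu) = (0, 1).
  (x - mu)^T · [Sigma^{-1} · (x - mu)] = (-1)·(0) + (2)·(1) = 2.

Step 4 — take square root: d = √(2) ≈ 1.4142.

d(x, mu) = √(2) ≈ 1.4142


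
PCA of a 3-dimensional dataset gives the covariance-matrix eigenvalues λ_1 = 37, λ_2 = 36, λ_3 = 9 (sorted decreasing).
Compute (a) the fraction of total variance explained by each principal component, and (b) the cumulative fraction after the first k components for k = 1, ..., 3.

Step 1 — total variance = trace(Sigma) = Σ λ_i = 37 + 36 + 9 = 82.

Step 2 — fraction explained by component i = λ_i / Σ λ:
  PC1: 37/82 = 0.4512
  PC2: 36/82 = 0.439
  PC3: 9/82 = 0.1098

Step 3 — cumulative fraction after k components = (λ_1 + ... + λ_k) / Σ λ:
  k = 1: 37/82 = 0.4512
  k = 2: (37 + 36)/82 = 73/82 = 0.8902
  k = 3: (37 + 36 + 9)/82 = 82/82 = 1

Summary (fraction, with percent):

explained: PC1 0.4512 (45.12%), PC2 0.439 (43.9%), PC3 0.1098 (10.98%);  cumulative: 0.4512, 0.8902, 1


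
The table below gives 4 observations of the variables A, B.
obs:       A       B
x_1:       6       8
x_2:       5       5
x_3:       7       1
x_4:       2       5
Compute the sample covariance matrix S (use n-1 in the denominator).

Step 1 — column means:
  mean(A) = (6 + 5 + 7 + 2) / 4 = 20/4 = 5
  mean(B) = (8 + 5 + 1 + 5) / 4 = 19/4 = 4.75

Step 2 — sample covariance S[i,j] = (1/(n-1)) · Σ_k (x_{k,i} - mean_i) · (x_{k,j} - mean_j), with n-1 = 3.
  S[A,A] = ((1)·(1) + (0)·(0) + (2)·(2) + (-3)·(-3)) / 3 = 14/3 = 4.6667
  S[A,B] = ((1)·(3.25) + (0)·(0.25) + (2)·(-3.75) + (-3)·(0.25)) / 3 = -5/3 = -1.6667
  S[B,B] = ((3.25)·(3.25) + (0.25)·(0.25) + (-3.75)·(-3.75) + (0.25)·(0.25)) / 3 = 24.75/3 = 8.25

S is symmetric (S[j,i] = S[i,j]). Assembling:

S = [[4.6667, -1.6667],
 [-1.6667, 8.25]]


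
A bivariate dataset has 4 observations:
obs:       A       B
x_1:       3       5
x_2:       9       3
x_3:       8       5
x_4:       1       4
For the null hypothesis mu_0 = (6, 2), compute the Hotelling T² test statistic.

Step 1 — sample mean vector:
  mean(A) = (3 + 9 + 8 + 1) / 4 = 21/4 = 5.25
  mean(B) = (5 + 3 + 5 + 4) / 4 = 17/4 = 4.25
  x̄ = (5.25, 4.25),  deviation x̄ - mu_0 = (5.25, 4.25) - (6, 2) = (-0.75, 2.25).

Step 2 — sample covariance matrix, S[i,j] = (1/(n-1)) · Σ_k (x_{k,i} - mean_i) · (x_{k,j} - mean_j), divisor n-1 = 3:
  S[A,A] = ((-2.25)·(-2.25) + (3.75)·(3.75) + (2.75)·(2.75) + (-4.25)·(-4.25)) / 3 = 44.75/3 = 14.9167
  S[A,B] = ((-2.25)·(0.75) + (3.75)·(-1.25) + (2.75)·(0.75) + (-4.25)·(-0.25)) / 3 = -3.25/3 = -1.0833
  S[B,B] = ((0.75)·(0.75) + (-1.25)·(-1.25) + (0.75)·(0.75) + (-0.25)·(-0.25)) / 3 = 2.75/3 = 0.9167
  S = [[14.9167, -1.0833],
 [-1.0833, 0.9167]].

Step 3 — invert S. det(S) = 14.9167·0.9167 - (-1.0833)² = 12.5.
  S^{-1} = (1/det) · [[d, -b], [-b, a]] = [[0.0733, 0.0867],
 [0.0867, 1.1933]].

Step 4 — quadratic form (x̄ - mu_0)^T · S^{-1} · (x̄ - mu_0):
  S^{-1} · (x̄ - mu_0) = (0.14, 2.62),
  (x̄ - mu_0)^T · [...] = (-0.75)·(0.14) + (2.25)·(2.62) = 5.79.

Step 5 — scale by n: T² = 4 · 5.79 = 23.16.

T² ≈ 23.16


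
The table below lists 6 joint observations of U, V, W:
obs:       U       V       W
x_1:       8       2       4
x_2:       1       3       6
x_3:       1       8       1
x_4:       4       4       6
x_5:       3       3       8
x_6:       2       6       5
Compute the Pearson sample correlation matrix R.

Step 1 — column means:
  mean(U) = (8 + 1 + 1 + 4 + 3 + 2) / 6 = 19/6 = 3.1667
  mean(V) = (2 + 3 + 8 + 4 + 3 + 6) / 6 = 26/6 = 4.3333
  mean(W) = (4 + 6 + 1 + 6 + 8 + 5) / 6 = 30/6 = 5

Step 2 — sample variances and covariances s[i,j] = (1/(n-1)) · Σ_k (x_{k,i} - mean_i) · (x_{k,j} - mean_j), with n-1 = 5:
  s[U,U] = ((4.8333)·(4.8333) + (-2.1667)·(-2.1667) + (-2.1667)·(-2.1667) + (0.8333)·(0.8333) + (-0.1667)·(-0.1667) + (-1.1667)·(-1.1667)) / 5 = 34.8333/5 = 6.9667
  s[U,V] = ((4.8333)·(-2.3333) + (-2.1667)·(-1.3333) + (-2.1667)·(3.6667) + (0.8333)·(-0.3333) + (-0.1667)·(-1.3333) + (-1.1667)·(1.6667)) / 5 = -18.3333/5 = -3.6667
  s[U,W] = ((4.8333)·(-1) + (-2.1667)·(1) + (-2.1667)·(-4) + (0.8333)·(1) + (-0.1667)·(3) + (-1.1667)·(0)) / 5 = 2/5 = 0.4
  s[V,V] = ((-2.3333)·(-2.3333) + (-1.3333)·(-1.3333) + (3.6667)·(3.6667) + (-0.3333)·(-0.3333) + (-1.3333)·(-1.3333) + (1.6667)·(1.6667)) / 5 = 25.3333/5 = 5.0667
  s[V,W] = ((-2.3333)·(-1) + (-1.3333)·(1) + (3.6667)·(-4) + (-0.3333)·(1) + (-1.3333)·(3) + (1.6667)·(0)) / 5 = -18/5 = -3.6
  s[W,W] = ((-1)·(-1) + (1)·(1) + (-4)·(-4) + (1)·(1) + (3)·(3) + (0)·(0)) / 5 = 28/5 = 5.6
  Sample standard deviations s_i = √(s[i,i]):
  s(U) = √(6.9667) = 2.6394
  s(V) = √(5.0667) = 2.2509
  s(W) = √(5.6) = 2.3664

Step 3 — r_{ij} = s_{ij} / (s_i · s_j):
  r[U,U] = 1 (diagonal).
  r[U,V] = -3.6667 / (2.6394 · 2.2509) = -3.6667 / 5.9412 = -0.6172
  r[U,W] = 0.4 / (2.6394 · 2.3664) = 0.4 / 6.2461 = 0.064
  r[V,V] = 1 (diagonal).
  r[V,W] = -3.6 / (2.2509 · 2.3664) = -3.6 / 5.3267 = -0.6758
  r[W,W] = 1 (diagonal).

R is symmetric with unit diagonal. Assembling:

R = [[1, -0.6172, 0.064],
 [-0.6172, 1, -0.6758],
 [0.064, -0.6758, 1]]


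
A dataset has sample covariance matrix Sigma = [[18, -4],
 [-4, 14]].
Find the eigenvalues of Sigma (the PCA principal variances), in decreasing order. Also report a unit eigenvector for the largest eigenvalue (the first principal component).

Step 1 — characteristic polynomial of 2×2 Sigma:
  det(Sigma - λI) = λ² - trace · λ + det = 0.
  trace = 18 + 14 = 32, det = 18·14 - (-4)² = 236.
Step 2 — discriminant:
  Δ = trace² - 4·det = 1024 - 944 = 80.
Step 3 — eigenvalues:
  λ = (trace ± √Δ)/2 = (32 ± 8.9443)/2,
  λ_1 = 20.4721,  λ_2 = 11.5279.

Step 4 — unit eigenvector for λ_1: solve (Sigma - λ_1 I)v = 0. First row:
  (18 - 20.4721)·v_x + (-4)·v_y = 0, i.e. (-2.4721)·v_x + (-4)·v_y = 0,
  so v ∝ (b, λ_1 - a) = (-4, 2.4721); multiply by -1 so the first entry is positive: u = (4, -2.4721).
  ||u|| = √((4)² + (-2.4721)²) = √(22.1115) ≈ 4.7023,
  v_1 = u/||u|| ≈ (0.8507, -0.5257) (||v_1|| = 1).

λ_1 = 20.4721,  λ_2 = 11.5279;  v_1 ≈ (0.8507, -0.5257)


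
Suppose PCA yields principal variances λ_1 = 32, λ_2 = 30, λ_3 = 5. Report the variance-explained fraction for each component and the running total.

Step 1 — total variance = trace(Sigma) = Σ λ_i = 32 + 30 + 5 = 67.

Step 2 — fraction explained by component i = λ_i / Σ λ:
  PC1: 32/67 = 0.4776
  PC2: 30/67 = 0.4478
  PC3: 5/67 = 0.0746

Step 3 — cumulative fraction after k components = (λ_1 + ... + λ_k) / Σ λ:
  k = 1: 32/67 = 0.4776
  k = 2: (32 + 30)/67 = 62/67 = 0.9254
  k = 3: (32 + 30 + 5)/67 = 67/67 = 1

Summary (fraction, with percent):

explained: PC1 0.4776 (47.76%), PC2 0.4478 (44.78%), PC3 0.0746 (7.46%);  cumulative: 0.4776, 0.9254, 1


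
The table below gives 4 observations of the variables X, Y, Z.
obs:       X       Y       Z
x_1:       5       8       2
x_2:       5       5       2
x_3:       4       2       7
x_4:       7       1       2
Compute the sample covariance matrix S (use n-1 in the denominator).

Step 1 — column means:
  mean(X) = (5 + 5 + 4 + 7) / 4 = 21/4 = 5.25
  mean(Y) = (8 + 5 + 2 + 1) / 4 = 16/4 = 4
  mean(Z) = (2 + 2 + 7 + 2) / 4 = 13/4 = 3.25

Step 2 — sample covariance S[i,j] = (1/(n-1)) · Σ_k (x_{k,i} - mean_i) · (x_{k,j} - mean_j), with n-1 = 3.
  S[X,X] = ((-0.25)·(-0.25) + (-0.25)·(-0.25) + (-1.25)·(-1.25) + (1.75)·(1.75)) / 3 = 4.75/3 = 1.5833
  S[X,Y] = ((-0.25)·(4) + (-0.25)·(1) + (-1.25)·(-2) + (1.75)·(-3)) / 3 = -4/3 = -1.3333
  S[X,Z] = ((-0.25)·(-1.25) + (-0.25)·(-1.25) + (-1.25)·(3.75) + (1.75)·(-1.25)) / 3 = -6.25/3 = -2.0833
  S[Y,Y] = ((4)·(4) + (1)·(1) + (-2)·(-2) + (-3)·(-3)) / 3 = 30/3 = 10
  S[Y,Z] = ((4)·(-1.25) + (1)·(-1.25) + (-2)·(3.75) + (-3)·(-1.25)) / 3 = -10/3 = -3.3333
  S[Z,Z] = ((-1.25)·(-1.25) + (-1.25)·(-1.25) + (3.75)·(3.75) + (-1.25)·(-1.25)) / 3 = 18.75/3 = 6.25

S is symmetric (S[j,i] = S[i,j]). Assembling:

S = [[1.5833, -1.3333, -2.0833],
 [-1.3333, 10, -3.3333],
 [-2.0833, -3.3333, 6.25]]


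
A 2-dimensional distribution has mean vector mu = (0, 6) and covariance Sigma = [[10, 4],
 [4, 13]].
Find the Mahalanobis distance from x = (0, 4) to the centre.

Step 1 — centre the observation: (x - mu) = (0, -2).

Step 2 — invert Sigma. det(Sigma) = 10·13 - (4)² = 114.
  Sigma^{-1} = (1/det) · [[d, -b], [-b, a]] = [[0.114, -0.0351],
 [-0.0351, 0.0877]].

Step 3 — form the quadratic (x - mu)^T · Sigma^{-1} · (x - mu):
  Sigma^{-1} · (x - mu) = (0.0702, -0.1754).
  (x - mu)^T · [Sigma^{-1} · (x - mu)] = (0)·(0.0702) + (-2)·(-0.1754) = 0.3509.

Step 4 — take square root: d = √(0.3509) ≈ 0.5923.

d(x, mu) = √(0.3509) ≈ 0.5923


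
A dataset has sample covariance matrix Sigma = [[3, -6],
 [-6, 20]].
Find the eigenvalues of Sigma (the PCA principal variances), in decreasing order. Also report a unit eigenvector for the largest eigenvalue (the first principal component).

Step 1 — characteristic polynomial of 2×2 Sigma:
  det(Sigma - λI) = λ² - trace · λ + det = 0.
  trace = 3 + 20 = 23, det = 3·20 - (-6)² = 24.
Step 2 — discriminant:
  Δ = trace² - 4·det = 529 - 96 = 433.
Step 3 — eigenvalues:
  λ = (trace ± √Δ)/2 = (23 ± 20.8087)/2,
  λ_1 = 21.9043,  λ_2 = 1.0957.

Step 4 — unit eigenvector for λ_1: solve (Sigma - λ_1 I)v = 0. First row:
  (3 - 21.9043)·v_x + (-6)·v_y = 0, i.e. (-18.9043)·v_x + (-6)·v_y = 0,
  so v ∝ (b, λ_1 - a) = (-6, 18.9043); multiply by -1 so the first entry is positive: u = (6, -18.9043).
  ||u|| = √((6)² + (-18.9043)²) = √(393.3735) ≈ 19.8336,
  v_1 = u/||u|| ≈ (0.3025, -0.9531) (||v_1|| = 1).

λ_1 = 21.9043,  λ_2 = 1.0957;  v_1 ≈ (0.3025, -0.9531)


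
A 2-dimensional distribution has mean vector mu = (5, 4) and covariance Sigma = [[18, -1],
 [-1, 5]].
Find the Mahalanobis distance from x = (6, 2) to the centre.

Step 1 — centre the observation: (x - mu) = (1, -2).

Step 2 — invert Sigma. det(Sigma) = 18·5 - (-1)² = 89.
  Sigma^{-1} = (1/det) · [[d, -b], [-b, a]] = [[0.0562, 0.0112],
 [0.0112, 0.2022]].

Step 3 — form the quadratic (x - mu)^T · Sigma^{-1} · (x - mu):
  Sigma^{-1} · (x - mu) = (0.0337, -0.3933).
  (x - mu)^T · [Sigma^{-1} · (x - mu)] = (1)·(0.0337) + (-2)·(-0.3933) = 0.8202.

Step 4 — take square root: d = √(0.8202) ≈ 0.9057.

d(x, mu) = √(0.8202) ≈ 0.9057


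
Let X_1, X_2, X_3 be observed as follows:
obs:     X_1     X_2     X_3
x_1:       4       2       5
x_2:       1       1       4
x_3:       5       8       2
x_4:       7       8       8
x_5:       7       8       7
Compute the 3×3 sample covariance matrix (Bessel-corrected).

Step 1 — column means:
  mean(X_1) = (4 + 1 + 5 + 7 + 7) / 5 = 24/5 = 4.8
  mean(X_2) = (2 + 1 + 8 + 8 + 8) / 5 = 27/5 = 5.4
  mean(X_3) = (5 + 4 + 2 + 8 + 7) / 5 = 26/5 = 5.2

Step 2 — sample covariance S[i,j] = (1/(n-1)) · Σ_k (x_{k,i} - mean_i) · (x_{k,j} - mean_j), with n-1 = 4.
  S[X_1,X_1] = ((-0.8)·(-0.8) + (-3.8)·(-3.8) + (0.2)·(0.2) + (2.2)·(2.2) + (2.2)·(2.2)) / 4 = 24.8/4 = 6.2
  S[X_1,X_2] = ((-0.8)·(-3.4) + (-3.8)·(-4.4) + (0.2)·(2.6) + (2.2)·(2.6) + (2.2)·(2.6)) / 4 = 31.4/4 = 7.85
  S[X_1,X_3] = ((-0.8)·(-0.2) + (-3.8)·(-1.2) + (0.2)·(-3.2) + (2.2)·(2.8) + (2.2)·(1.8)) / 4 = 14.2/4 = 3.55
  S[X_2,X_2] = ((-3.4)·(-3.4) + (-4.4)·(-4.4) + (2.6)·(2.6) + (2.6)·(2.6) + (2.6)·(2.6)) / 4 = 51.2/4 = 12.8
  S[X_2,X_3] = ((-3.4)·(-0.2) + (-4.4)·(-1.2) + (2.6)·(-3.2) + (2.6)·(2.8) + (2.6)·(1.8)) / 4 = 9.6/4 = 2.4
  S[X_3,X_3] = ((-0.2)·(-0.2) + (-1.2)·(-1.2) + (-3.2)·(-3.2) + (2.8)·(2.8) + (1.8)·(1.8)) / 4 = 22.8/4 = 5.7

S is symmetric (S[j,i] = S[i,j]). Assembling:

S = [[6.2, 7.85, 3.55],
 [7.85, 12.8, 2.4],
 [3.55, 2.4, 5.7]]


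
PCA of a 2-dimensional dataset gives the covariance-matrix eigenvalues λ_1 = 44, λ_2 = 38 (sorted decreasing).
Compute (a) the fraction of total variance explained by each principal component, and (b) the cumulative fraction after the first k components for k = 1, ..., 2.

Step 1 — total variance = trace(Sigma) = Σ λ_i = 44 + 38 = 82.

Step 2 — fraction explained by component i = λ_i / Σ λ:
  PC1: 44/82 = 0.5366
  PC2: 38/82 = 0.4634

Step 3 — cumulative fraction after k components = (λ_1 + ... + λ_k) / Σ λ:
  k = 1: 44/82 = 0.5366
  k = 2: (44 + 38)/82 = 82/82 = 1

Summary (fraction, with percent):

explained: PC1 0.5366 (53.66%), PC2 0.4634 (46.34%);  cumulative: 0.5366, 1


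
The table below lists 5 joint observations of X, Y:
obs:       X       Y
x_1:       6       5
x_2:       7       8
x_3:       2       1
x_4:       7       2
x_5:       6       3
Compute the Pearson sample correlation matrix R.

Step 1 — column means:
  mean(X) = (6 + 7 + 2 + 7 + 6) / 5 = 28/5 = 5.6
  mean(Y) = (5 + 8 + 1 + 2 + 3) / 5 = 19/5 = 3.8

Step 2 — sample variances and covariances s[i,j] = (1/(n-1)) · Σ_k (x_{k,i} - mean_i) · (x_{k,j} - mean_j), with n-1 = 4:
  s[X,X] = ((0.4)·(0.4) + (1.4)·(1.4) + (-3.6)·(-3.6) + (1.4)·(1.4) + (0.4)·(0.4)) / 4 = 17.2/4 = 4.3
  s[X,Y] = ((0.4)·(1.2) + (1.4)·(4.2) + (-3.6)·(-2.8) + (1.4)·(-1.8) + (0.4)·(-0.8)) / 4 = 13.6/4 = 3.4
  s[Y,Y] = ((1.2)·(1.2) + (4.2)·(4.2) + (-2.8)·(-2.8) + (-1.8)·(-1.8) + (-0.8)·(-0.8)) / 4 = 30.8/4 = 7.7
  Sample standard deviations s_i = √(s[i,i]):
  s(X) = √(4.3) = 2.0736
  s(Y) = √(7.7) = 2.7749

Step 3 — r_{ij} = s_{ij} / (s_i · s_j):
  r[X,X] = 1 (diagonal).
  r[X,Y] = 3.4 / (2.0736 · 2.7749) = 3.4 / 5.7541 = 0.5909
  r[Y,Y] = 1 (diagonal).

R is symmetric with unit diagonal. Assembling:

R = [[1, 0.5909],
 [0.5909, 1]]


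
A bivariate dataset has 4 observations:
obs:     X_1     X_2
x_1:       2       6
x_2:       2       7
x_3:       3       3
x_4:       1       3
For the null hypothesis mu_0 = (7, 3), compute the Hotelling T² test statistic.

Step 1 — sample mean vector:
  mean(X_1) = (2 + 2 + 3 + 1) / 4 = 8/4 = 2
  mean(X_2) = (6 + 7 + 3 + 3) / 4 = 19/4 = 4.75
  x̄ = (2, 4.75),  deviation x̄ - mu_0 = (2, 4.75) - (7, 3) = (-5, 1.75).

Step 2 — sample covariance matrix, S[i,j] = (1/(n-1)) · Σ_k (x_{k,i} - mean_i) · (x_{k,j} - mean_j), divisor n-1 = 3:
  S[X_1,X_1] = ((0)·(0) + (0)·(0) + (1)·(1) + (-1)·(-1)) / 3 = 2/3 = 0.6667
  S[X_1,X_2] = ((0)·(1.25) + (0)·(2.25) + (1)·(-1.75) + (-1)·(-1.75)) / 3 = 0/3 = 0
  S[X_2,X_2] = ((1.25)·(1.25) + (2.25)·(2.25) + (-1.75)·(-1.75) + (-1.75)·(-1.75)) / 3 = 12.75/3 = 4.25
  S = [[0.6667, 0],
 [0, 4.25]].

Step 3 — invert S. det(S) = 0.6667·4.25 - (0)² = 2.8333.
  S^{-1} = (1/det) · [[d, -b], [-b, a]] = [[1.5, 0],
 [0, 0.2353]].

Step 4 — quadratic form (x̄ - mu_0)^T · S^{-1} · (x̄ - mu_0):
  S^{-1} · (x̄ - mu_0) = (-7.5, 0.4118),
  (x̄ - mu_0)^T · [...] = (-5)·(-7.5) + (1.75)·(0.4118) = 38.2206.

Step 5 — scale by n: T² = 4 · 38.2206 = 152.8824.

T² ≈ 152.8824


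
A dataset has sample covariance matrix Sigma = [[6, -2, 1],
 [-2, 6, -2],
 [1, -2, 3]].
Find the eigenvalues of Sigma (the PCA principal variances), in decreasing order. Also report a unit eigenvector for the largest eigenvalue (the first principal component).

Step 1 — characteristic polynomial p(λ) = det(λI - Sigma) = λ³ - tr·λ² + c_1·λ - det, where tr = trace, c_1 = sum of the principal 2×2 minors, det = det(Sigma):
  tr = 6 + 6 + 3 = 15,
  c_1 = (6·6 - (-2)²) + (6·3 - (1)²) + (6·3 - (-2)²) = 32 + 17 + 14 = 63,
  det = 6·(6·3 - (-2)²) - (-2)·((-2)·3 - (-2)·(1)) + (1)·((-2)·(-2) - 6·(1)) = 6·(14) - (-2)·(-4) + (1)·(-2) = 74.
  So p(λ) = λ³ - 15λ² + 63λ - 74.
Step 2 — look for an integer root (rational root theorem: any rational root is an integer divisor of 74). Testing λ = 2:
  p(2) = 8 - 60 + 126 - 74 = 0  ✓
  Dividing out (λ - 2): p(λ) = (λ - 2)(λ² - 13λ + 37).
Step 3 — remaining eigenvalues from the quadratic λ² - 13λ + 37 = 0:
  Δ = 13² - 4·37 = 169 - 148 = 21,  λ = (13 ± √21)/2 = (13 ± 4.5826)/2 ≈ 8.7913 or 4.2087.
  Sorted: λ_1 = 8.7913,  λ_2 = 4.2087,  λ_3 = 2  (check: sum = 15 = tr ✓).

Step 4 — unit eigenvector for λ_1 ≈ 8.7913: v spans the null space of (Sigma - λ_1 I), whose rows are
  r_1 = (-2.7913, -2, 1),  r_2 = (-2, -2.7913, -2),  r_3 = (1, -2, -5.7913).
  v is orthogonal to every row, so take v ∝ r_1 × r_2 = ((-2)·(-2) - (1)·(-2.7913), (1)·(-2) - (-2.7913)·(-2), (-2.7913)·(-2.7913) - (-2)·(-2)) ≈ (6.7913, -7.5826, 3.7913).
  Let u = (6.7913, -7.5826, 3.7913).
  ||u|| = √((6.7913)² + (-7.5826)² + (3.7913)²) = √(117.9909) ≈ 10.8624,  v_1 = u/||u|| ≈ (0.6252, -0.6981, 0.349) (||v_1|| = 1).

λ_1 = 8.7913,  λ_2 = 4.2087,  λ_3 = 2;  v_1 ≈ (0.6252, -0.6981, 0.349)
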